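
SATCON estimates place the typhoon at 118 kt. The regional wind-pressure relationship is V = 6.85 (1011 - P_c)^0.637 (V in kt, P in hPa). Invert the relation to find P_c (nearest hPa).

ΔP = (V / 6.85)^(1/0.637) = (118/6.85)^1.570.
118/6.85 = 17.226; 17.226^1.570 ≈ 87.23 hPa.
P_c = 1011 − 87.23 = 923.77 ≈ 924 hPa.

924 hPa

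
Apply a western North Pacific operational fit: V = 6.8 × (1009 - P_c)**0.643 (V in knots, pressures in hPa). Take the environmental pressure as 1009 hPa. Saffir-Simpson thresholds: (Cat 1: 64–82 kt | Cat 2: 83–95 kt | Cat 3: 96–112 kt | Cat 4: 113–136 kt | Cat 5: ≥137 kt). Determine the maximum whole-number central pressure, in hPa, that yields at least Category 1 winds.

Category 1 begins at V = 64 kt.
Required ΔP = (64/6.8)^(1/0.643) = 9.412^1.555 ≈ 32.68 hPa.
P_c ≤ 1009 − 32.68 = 976.32, so the highest integer P_c is 976 hPa.

976 hPa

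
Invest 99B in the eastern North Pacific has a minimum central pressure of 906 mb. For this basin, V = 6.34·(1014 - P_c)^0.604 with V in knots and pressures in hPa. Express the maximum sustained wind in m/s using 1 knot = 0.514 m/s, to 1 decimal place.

ΔP = 1014 − 906 = 108 mb.
V ≈ 6.34 × 108^0.604 = 6.34 × 16.912 ≈ 107.220 kt.
107.220 × 0.514 ≈ 55.11 m/s → 55.1 m/s.

55.1 m/s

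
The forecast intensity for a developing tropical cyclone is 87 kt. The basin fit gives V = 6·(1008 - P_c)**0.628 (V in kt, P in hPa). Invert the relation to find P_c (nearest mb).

ΔP = (V / 6)^(1/0.628) = (87/6)^1.592.
87/6 = 14.500; 14.500^1.592 ≈ 70.68 mb.
P_c = 1008 − 70.68 = 937.32 ≈ 937 mb.

937 mb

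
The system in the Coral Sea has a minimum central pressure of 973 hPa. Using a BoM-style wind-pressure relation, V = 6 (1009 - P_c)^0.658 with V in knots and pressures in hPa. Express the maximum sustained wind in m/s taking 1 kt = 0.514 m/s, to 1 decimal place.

32.6 m/s

ΔP = 1009 − 973 = 36 hPa.
V ≈ 6 × 36^0.658 = 6 × 10.569 ≈ 63.416 kt.
63.416 × 0.514 ≈ 32.60 m/s → 32.6 m/s.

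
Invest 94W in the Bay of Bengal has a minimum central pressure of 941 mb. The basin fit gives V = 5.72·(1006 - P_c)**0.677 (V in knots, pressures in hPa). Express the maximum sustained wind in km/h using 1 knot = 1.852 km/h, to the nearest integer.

ΔP = 1006 − 941 = 65 mb.
V ≈ 5.72 × 65^0.677 = 5.72 × 16.879 ≈ 96.547 kt.
96.547 × 1.852 ≈ 178.80 km/h → 179 km/h.

179 km/h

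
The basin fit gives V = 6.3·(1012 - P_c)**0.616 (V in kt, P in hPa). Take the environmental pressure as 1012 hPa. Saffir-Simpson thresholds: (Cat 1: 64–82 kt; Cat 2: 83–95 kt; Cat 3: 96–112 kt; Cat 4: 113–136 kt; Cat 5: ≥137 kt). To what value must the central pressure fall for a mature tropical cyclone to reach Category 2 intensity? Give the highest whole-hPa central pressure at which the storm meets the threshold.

Category 2 begins at V = 83 kt.
Required ΔP = (83/6.3)^(1/0.616) = 13.175^1.623 ≈ 65.73 hPa.
P_c ≤ 1012 − 65.73 = 946.27, so the highest integer P_c is 946 hPa.

946 hPa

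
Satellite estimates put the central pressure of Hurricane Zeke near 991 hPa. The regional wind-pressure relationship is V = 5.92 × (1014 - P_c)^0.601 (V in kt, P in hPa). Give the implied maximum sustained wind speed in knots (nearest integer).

ΔP = 1014 − 991 = 23 hPa.
23^0.601 ≈ 6.583.
V ≈ 5.92 × 6.583 ≈ 39.0 kt.

39 kt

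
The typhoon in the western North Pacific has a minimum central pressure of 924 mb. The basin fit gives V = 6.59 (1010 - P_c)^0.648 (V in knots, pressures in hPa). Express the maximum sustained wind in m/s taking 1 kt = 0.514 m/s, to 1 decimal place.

60.7 m/s

ΔP = 1010 − 924 = 86 mb.
V ≈ 6.59 × 86^0.648 = 6.59 × 17.929 ≈ 118.152 kt.
118.152 × 0.514 ≈ 60.73 m/s → 60.7 m/s.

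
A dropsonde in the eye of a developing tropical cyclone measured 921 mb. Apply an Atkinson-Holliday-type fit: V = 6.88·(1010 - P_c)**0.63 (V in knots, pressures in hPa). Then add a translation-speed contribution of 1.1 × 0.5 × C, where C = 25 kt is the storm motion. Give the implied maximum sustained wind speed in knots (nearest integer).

ΔP = 1010 − 921 = 89 mb.
89^0.63 ≈ 16.909.
V ≈ 6.88 × 16.909 ≈ 116.3 kt.
Translation term: 1.1 × 0.5 × 25 = 13.75 kt.
Corrected V ≈ 130.05 kt → 130 kt.

130 kt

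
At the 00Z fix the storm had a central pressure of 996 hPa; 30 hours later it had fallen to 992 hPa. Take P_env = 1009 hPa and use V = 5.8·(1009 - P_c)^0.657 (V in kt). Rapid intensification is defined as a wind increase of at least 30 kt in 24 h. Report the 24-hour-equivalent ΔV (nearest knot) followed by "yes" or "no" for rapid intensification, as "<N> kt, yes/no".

5 kt, no

V₁: ΔP = 13, V ≈ 5.8 × 13^0.657 ≈ 31.28 kt.
V₂: ΔP = 17, V ≈ 5.8 × 17^0.657 ≈ 37.31 kt.
ΔV over 30 h = 6.03 kt → 24 h equivalent = 6.03 × 24/30 ≈ 4.82 kt.
5 kt < 30 kt ⇒ not rapid intensification.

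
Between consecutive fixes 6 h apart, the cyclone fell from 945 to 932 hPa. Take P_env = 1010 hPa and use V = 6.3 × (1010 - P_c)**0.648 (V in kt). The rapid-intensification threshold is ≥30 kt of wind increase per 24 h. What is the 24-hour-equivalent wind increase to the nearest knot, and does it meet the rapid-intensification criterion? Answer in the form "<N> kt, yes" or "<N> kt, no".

V₁: ΔP = 65, V ≈ 6.3 × 65^0.648 ≈ 94.21 kt.
V₂: ΔP = 78, V ≈ 6.3 × 78^0.648 ≈ 106.03 kt.
ΔV over 6 h = 11.82 kt → 24 h equivalent = 11.82 × 24/6 ≈ 47.28 kt.
47 kt ≥ 30 kt ⇒ rapid intensification.

47 kt, yes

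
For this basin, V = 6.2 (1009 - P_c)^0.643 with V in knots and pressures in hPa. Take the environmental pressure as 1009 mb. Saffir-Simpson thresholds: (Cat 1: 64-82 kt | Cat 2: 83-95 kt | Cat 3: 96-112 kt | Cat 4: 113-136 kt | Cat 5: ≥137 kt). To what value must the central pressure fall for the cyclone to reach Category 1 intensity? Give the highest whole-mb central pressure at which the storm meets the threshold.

971 mb

Category 1 begins at V = 64 kt.
Required ΔP = (64/6.2)^(1/0.643) = 10.323^1.555 ≈ 37.73 mb.
P_c ≤ 1009 − 37.73 = 971.27, so the highest integer P_c is 971 mb.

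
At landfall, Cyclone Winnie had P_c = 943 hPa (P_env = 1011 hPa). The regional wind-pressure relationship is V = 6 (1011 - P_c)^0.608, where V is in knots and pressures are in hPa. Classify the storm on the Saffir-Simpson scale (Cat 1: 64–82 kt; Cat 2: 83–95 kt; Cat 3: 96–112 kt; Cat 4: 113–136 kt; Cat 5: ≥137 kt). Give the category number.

ΔP = 1011 − 943 = 68 hPa.
V ≈ 6 × 68^0.608 = 6 × 13.01 ≈ 78 kt.
78 kt falls in the Category 1 band.

1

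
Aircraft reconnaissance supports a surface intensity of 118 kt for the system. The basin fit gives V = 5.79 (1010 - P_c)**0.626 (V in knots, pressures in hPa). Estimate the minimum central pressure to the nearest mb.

ΔP = (V / 5.79)^(1/0.626) = (118/5.79)^1.597.
118/5.79 = 20.380; 20.380^1.597 ≈ 123.42 mb.
P_c = 1010 − 123.42 = 886.58 ≈ 887 mb.

887 mb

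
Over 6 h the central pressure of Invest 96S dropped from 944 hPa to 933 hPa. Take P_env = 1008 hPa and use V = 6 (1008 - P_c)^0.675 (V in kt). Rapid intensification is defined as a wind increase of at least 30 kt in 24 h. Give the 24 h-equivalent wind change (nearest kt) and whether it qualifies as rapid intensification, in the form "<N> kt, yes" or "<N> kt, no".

45 kt, yes

V₁: ΔP = 64, V ≈ 6 × 64^0.675 ≈ 99.39 kt.
V₂: ΔP = 75, V ≈ 6 × 75^0.675 ≈ 110.62 kt.
ΔV over 6 h = 11.23 kt → 24 h equivalent = 11.23 × 24/6 ≈ 44.92 kt.
45 kt ≥ 30 kt ⇒ rapid intensification.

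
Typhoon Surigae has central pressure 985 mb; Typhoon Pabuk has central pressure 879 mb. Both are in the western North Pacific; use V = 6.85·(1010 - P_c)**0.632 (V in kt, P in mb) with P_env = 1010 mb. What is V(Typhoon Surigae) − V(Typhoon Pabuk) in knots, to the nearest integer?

-97 kt

Typhoon Surigae: ΔP = 25; V ≈ 6.85 × 25^0.632 ≈ 52.38 kt.
Typhoon Pabuk: ΔP = 131; V ≈ 6.85 × 131^0.632 ≈ 149.21 kt.
Difference ≈ 52.38 − 149.21 = -96.83 → -97 kt.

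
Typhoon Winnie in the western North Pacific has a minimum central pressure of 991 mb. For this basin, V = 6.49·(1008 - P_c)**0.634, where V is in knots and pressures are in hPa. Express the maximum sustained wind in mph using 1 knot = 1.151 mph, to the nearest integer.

ΔP = 1008 − 991 = 17 mb.
V ≈ 6.49 × 17^0.634 = 6.49 × 6.027 ≈ 39.116 kt.
39.116 × 1.151 ≈ 45.02 mph → 45 mph.

45 mph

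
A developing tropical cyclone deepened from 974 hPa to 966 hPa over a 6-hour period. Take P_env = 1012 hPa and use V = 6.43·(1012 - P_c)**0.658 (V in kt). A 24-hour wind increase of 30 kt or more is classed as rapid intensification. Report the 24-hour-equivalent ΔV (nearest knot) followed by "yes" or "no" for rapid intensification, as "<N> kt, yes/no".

38 kt, yes

V₁: ΔP = 38, V ≈ 6.43 × 38^0.658 ≈ 70.42 kt.
V₂: ΔP = 46, V ≈ 6.43 × 46^0.658 ≈ 79.86 kt.
ΔV over 6 h = 9.44 kt → 24 h equivalent = 9.44 × 24/6 ≈ 37.76 kt.
38 kt ≥ 30 kt ⇒ rapid intensification.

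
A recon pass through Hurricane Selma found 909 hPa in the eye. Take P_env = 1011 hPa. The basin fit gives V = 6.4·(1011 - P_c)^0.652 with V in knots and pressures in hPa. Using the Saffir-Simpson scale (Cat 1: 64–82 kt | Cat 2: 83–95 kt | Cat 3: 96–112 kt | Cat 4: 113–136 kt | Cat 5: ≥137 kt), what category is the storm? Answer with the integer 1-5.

4

ΔP = 1011 − 909 = 102 hPa.
V ≈ 6.4 × 102^0.652 = 6.4 × 20.40 ≈ 131 kt.
131 kt falls in the Category 4 band.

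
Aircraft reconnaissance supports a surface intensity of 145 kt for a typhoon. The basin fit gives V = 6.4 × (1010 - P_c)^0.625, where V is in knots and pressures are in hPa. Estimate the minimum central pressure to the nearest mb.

863 mb

ΔP = (V / 6.4)^(1/0.625) = (145/6.4)^1.600.
145/6.4 = 22.656; 22.656^1.600 ≈ 147.33 mb.
P_c = 1010 − 147.33 = 862.67 ≈ 863 mb.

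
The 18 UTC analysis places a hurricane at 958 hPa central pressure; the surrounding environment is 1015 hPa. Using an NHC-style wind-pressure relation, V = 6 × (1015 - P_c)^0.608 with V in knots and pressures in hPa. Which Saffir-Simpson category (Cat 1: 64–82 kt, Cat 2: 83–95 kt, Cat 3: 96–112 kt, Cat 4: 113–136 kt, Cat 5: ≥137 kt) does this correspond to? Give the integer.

1

ΔP = 1015 − 958 = 57 hPa.
V ≈ 6 × 57^0.608 = 6 × 11.68 ≈ 70 kt.
70 kt falls in the Category 1 band.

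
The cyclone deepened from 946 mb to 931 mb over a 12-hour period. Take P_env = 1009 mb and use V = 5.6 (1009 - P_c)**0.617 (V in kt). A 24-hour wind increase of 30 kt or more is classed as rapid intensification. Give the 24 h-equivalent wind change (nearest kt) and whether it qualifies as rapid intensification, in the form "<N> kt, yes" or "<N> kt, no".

20 kt, no

V₁: ΔP = 63, V ≈ 5.6 × 63^0.617 ≈ 72.17 kt.
V₂: ΔP = 78, V ≈ 5.6 × 78^0.617 ≈ 82.34 kt.
ΔV over 12 h = 10.17 kt → 24 h equivalent = 10.17 × 24/12 ≈ 20.34 kt.
20 kt < 30 kt ⇒ not rapid intensification.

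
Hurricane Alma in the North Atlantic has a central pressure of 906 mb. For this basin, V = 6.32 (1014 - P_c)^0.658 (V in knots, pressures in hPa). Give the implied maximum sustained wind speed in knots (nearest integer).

138 kt

ΔP = 1014 − 906 = 108 mb.
108^0.658 ≈ 21.777.
V ≈ 6.32 × 21.777 ≈ 137.6 kt.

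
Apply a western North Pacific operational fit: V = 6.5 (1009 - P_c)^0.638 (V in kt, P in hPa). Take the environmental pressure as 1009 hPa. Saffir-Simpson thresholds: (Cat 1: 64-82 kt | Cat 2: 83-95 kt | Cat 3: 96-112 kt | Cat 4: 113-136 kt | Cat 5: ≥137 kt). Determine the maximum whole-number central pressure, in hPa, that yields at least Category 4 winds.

Category 4 begins at V = 113 kt.
Required ΔP = (113/6.5)^(1/0.638) = 17.385^1.567 ≈ 87.87 hPa.
P_c ≤ 1009 − 87.87 = 921.13, so the highest integer P_c is 921 hPa.

921 hPa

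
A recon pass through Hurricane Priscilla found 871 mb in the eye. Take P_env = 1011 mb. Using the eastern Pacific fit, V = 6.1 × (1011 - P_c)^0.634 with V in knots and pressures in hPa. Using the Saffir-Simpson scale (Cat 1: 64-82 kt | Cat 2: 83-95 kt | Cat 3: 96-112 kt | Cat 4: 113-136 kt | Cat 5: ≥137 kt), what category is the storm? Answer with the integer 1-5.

ΔP = 1011 − 871 = 140 mb.
V ≈ 6.1 × 140^0.634 = 6.1 × 22.94 ≈ 140 kt.
140 kt falls in the Category 5 band.

5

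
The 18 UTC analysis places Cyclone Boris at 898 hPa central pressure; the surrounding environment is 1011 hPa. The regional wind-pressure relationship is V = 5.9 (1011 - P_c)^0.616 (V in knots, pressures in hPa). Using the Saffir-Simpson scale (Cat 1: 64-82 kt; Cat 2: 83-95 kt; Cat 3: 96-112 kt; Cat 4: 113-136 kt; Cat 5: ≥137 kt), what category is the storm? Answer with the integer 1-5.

3

ΔP = 1011 − 898 = 113 hPa.
V ≈ 5.9 × 113^0.616 = 5.9 × 18.39 ≈ 109 kt.
109 kt falls in the Category 3 band.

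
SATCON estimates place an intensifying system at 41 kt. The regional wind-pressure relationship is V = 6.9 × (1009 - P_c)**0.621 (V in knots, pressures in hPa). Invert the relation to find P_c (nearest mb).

ΔP = (V / 6.9)^(1/0.621) = (41/6.9)^1.610.
41/6.9 = 5.942; 5.942^1.610 ≈ 17.63 mb.
P_c = 1009 − 17.63 = 991.37 ≈ 991 mb.

991 mb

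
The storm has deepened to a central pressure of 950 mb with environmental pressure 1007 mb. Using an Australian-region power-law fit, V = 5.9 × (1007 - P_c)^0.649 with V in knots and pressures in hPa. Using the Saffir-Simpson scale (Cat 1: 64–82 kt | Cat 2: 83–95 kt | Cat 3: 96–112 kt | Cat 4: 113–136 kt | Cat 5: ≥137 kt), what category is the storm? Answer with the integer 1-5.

ΔP = 1007 − 950 = 57 mb.
V ≈ 5.9 × 57^0.649 = 5.9 × 13.79 ≈ 81 kt.
81 kt falls in the Category 1 band.

1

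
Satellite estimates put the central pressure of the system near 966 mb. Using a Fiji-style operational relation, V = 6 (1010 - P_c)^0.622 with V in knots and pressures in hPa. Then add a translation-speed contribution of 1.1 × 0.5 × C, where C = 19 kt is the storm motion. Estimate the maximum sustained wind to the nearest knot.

74 kt

ΔP = 1010 − 966 = 44 mb.
44^0.622 ≈ 10.525.
V ≈ 6 × 10.525 ≈ 63.2 kt.
Translation term: 1.1 × 0.5 × 19 = 10.45 kt.
Corrected V ≈ 73.65 kt → 74 kt.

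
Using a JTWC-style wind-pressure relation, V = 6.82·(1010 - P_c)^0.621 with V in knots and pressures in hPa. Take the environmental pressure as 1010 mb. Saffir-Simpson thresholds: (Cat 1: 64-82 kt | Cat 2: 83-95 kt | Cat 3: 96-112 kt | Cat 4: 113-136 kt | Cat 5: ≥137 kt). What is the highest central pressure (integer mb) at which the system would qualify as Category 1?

973 mb

Category 1 begins at V = 64 kt.
Required ΔP = (64/6.82)^(1/0.621) = 9.384^1.610 ≈ 36.80 mb.
P_c ≤ 1010 − 36.80 = 973.20, so the highest integer P_c is 973 mb.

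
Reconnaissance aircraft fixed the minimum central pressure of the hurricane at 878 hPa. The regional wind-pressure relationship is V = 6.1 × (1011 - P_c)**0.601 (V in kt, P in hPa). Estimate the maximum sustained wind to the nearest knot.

ΔP = 1011 − 878 = 133 hPa.
133^0.601 ≈ 18.899.
V ≈ 6.1 × 18.899 ≈ 115.3 kt.

115 kt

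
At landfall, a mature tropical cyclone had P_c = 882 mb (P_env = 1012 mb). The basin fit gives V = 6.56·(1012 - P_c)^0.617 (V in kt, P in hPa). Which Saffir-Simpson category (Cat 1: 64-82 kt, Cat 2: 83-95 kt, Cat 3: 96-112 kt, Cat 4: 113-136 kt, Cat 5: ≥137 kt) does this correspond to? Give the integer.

4

ΔP = 1012 − 882 = 130 mb.
V ≈ 6.56 × 130^0.617 = 6.56 × 20.15 ≈ 132 kt.
132 kt falls in the Category 4 band.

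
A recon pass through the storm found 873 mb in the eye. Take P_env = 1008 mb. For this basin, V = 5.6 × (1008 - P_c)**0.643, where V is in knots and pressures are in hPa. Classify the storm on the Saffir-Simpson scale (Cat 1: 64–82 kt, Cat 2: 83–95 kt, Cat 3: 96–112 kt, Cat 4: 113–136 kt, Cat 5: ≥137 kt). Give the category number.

ΔP = 1008 − 873 = 135 mb.
V ≈ 5.6 × 135^0.643 = 5.6 × 23.43 ≈ 131 kt.
131 kt falls in the Category 4 band.

4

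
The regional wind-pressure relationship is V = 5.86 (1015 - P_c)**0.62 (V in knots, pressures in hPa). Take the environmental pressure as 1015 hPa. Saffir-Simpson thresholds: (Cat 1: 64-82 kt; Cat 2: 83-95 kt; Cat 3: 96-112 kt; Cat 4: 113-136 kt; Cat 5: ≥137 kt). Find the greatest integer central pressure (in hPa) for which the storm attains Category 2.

943 hPa

Category 2 begins at V = 83 kt.
Required ΔP = (83/5.86)^(1/0.62) = 14.164^1.613 ≈ 71.90 hPa.
P_c ≤ 1015 − 71.90 = 943.10, so the highest integer P_c is 943 hPa.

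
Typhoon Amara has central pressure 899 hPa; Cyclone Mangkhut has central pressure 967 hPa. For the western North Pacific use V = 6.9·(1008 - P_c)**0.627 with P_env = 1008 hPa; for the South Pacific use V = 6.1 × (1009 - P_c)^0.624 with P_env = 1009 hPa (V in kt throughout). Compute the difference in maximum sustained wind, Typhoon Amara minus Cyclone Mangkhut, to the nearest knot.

Typhoon Amara: ΔP = 109; V ≈ 6.9 × 109^0.627 ≈ 130.71 kt.
Cyclone Mangkhut: ΔP = 42; V ≈ 6.1 × 42^0.624 ≈ 62.84 kt.
Difference ≈ 130.71 − 62.84 = 67.87 → 68 kt.

68 kt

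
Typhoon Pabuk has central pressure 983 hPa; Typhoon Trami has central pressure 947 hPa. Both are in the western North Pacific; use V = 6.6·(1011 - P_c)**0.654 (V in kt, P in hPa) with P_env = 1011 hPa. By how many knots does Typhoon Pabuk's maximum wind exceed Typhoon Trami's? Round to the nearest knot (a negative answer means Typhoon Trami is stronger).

-42 kt

Typhoon Pabuk: ΔP = 28; V ≈ 6.6 × 28^0.654 ≈ 58.34 kt.
Typhoon Trami: ΔP = 64; V ≈ 6.6 × 64^0.654 ≈ 100.18 kt.
Difference ≈ 58.34 − 100.18 = -41.84 → -42 kt.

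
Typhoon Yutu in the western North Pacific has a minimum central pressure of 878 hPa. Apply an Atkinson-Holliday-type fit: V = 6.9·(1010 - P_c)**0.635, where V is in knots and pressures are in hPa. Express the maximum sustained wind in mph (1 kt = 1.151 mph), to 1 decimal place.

ΔP = 1010 − 878 = 132 hPa.
V ≈ 6.9 × 132^0.635 = 6.9 × 22.211 ≈ 153.255 kt.
153.255 × 1.151 ≈ 176.40 mph → 176.4 mph.

176.4 mph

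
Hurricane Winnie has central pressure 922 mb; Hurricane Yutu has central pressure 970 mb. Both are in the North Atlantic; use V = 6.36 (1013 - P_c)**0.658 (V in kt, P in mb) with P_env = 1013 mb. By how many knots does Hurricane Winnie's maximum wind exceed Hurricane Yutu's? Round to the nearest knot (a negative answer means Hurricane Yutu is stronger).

48 kt

Hurricane Winnie: ΔP = 91; V ≈ 6.36 × 91^0.658 ≈ 123.74 kt.
Hurricane Yutu: ΔP = 43; V ≈ 6.36 × 43^0.658 ≈ 75.56 kt.
Difference ≈ 123.74 − 75.56 = 48.18 → 48 kt.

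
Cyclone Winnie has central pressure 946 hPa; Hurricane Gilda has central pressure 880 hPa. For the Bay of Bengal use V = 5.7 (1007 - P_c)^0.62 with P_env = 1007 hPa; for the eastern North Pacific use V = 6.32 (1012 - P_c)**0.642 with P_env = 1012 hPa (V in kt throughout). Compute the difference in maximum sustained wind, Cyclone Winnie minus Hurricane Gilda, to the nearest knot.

Cyclone Winnie: ΔP = 61; V ≈ 5.7 × 61^0.62 ≈ 72.91 kt.
Hurricane Gilda: ΔP = 132; V ≈ 6.32 × 132^0.642 ≈ 145.25 kt.
Difference ≈ 72.91 − 145.25 = -72.34 → -72 kt.

-72 kt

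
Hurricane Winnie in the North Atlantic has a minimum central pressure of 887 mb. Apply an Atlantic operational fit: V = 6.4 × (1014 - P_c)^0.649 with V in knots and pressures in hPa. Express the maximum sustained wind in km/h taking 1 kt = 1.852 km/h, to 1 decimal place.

ΔP = 1014 − 887 = 127 mb.
V ≈ 6.4 × 127^0.649 = 6.4 × 23.194 ≈ 148.439 kt.
148.439 × 1.852 ≈ 274.91 km/h → 274.9 km/h.

274.9 km/h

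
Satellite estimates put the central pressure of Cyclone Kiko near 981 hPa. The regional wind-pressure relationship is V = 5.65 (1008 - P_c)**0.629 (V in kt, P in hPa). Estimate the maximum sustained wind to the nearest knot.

45 kt

ΔP = 1008 − 981 = 27 hPa.
27^0.629 ≈ 7.949.
V ≈ 5.65 × 7.949 ≈ 44.9 kt.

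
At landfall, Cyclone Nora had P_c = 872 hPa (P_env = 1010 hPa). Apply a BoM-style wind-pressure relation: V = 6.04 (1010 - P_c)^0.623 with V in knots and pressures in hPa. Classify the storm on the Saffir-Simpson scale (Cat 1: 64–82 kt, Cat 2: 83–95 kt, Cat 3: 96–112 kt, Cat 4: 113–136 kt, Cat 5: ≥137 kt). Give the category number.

4

ΔP = 1010 − 872 = 138 hPa.
V ≈ 6.04 × 138^0.623 = 6.04 × 21.53 ≈ 130 kt.
130 kt falls in the Category 4 band.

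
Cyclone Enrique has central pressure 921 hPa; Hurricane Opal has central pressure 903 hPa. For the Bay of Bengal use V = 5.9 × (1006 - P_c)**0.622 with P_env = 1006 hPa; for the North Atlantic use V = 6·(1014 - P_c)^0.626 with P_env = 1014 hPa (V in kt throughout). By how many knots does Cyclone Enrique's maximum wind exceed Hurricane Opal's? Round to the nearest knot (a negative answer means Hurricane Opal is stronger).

Cyclone Enrique: ΔP = 85; V ≈ 5.9 × 85^0.622 ≈ 93.53 kt.
Hurricane Opal: ΔP = 111; V ≈ 6 × 111^0.626 ≈ 114.43 kt.
Difference ≈ 93.53 − 114.43 = -20.90 → -21 kt.

-21 kt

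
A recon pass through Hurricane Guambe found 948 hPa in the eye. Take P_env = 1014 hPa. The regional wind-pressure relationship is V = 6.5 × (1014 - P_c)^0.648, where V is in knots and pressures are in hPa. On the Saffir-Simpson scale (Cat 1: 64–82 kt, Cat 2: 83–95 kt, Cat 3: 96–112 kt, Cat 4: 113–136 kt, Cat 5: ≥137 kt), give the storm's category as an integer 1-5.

3

ΔP = 1014 − 948 = 66 hPa.
V ≈ 6.5 × 66^0.648 = 6.5 × 15.10 ≈ 98 kt.
98 kt falls in the Category 3 band.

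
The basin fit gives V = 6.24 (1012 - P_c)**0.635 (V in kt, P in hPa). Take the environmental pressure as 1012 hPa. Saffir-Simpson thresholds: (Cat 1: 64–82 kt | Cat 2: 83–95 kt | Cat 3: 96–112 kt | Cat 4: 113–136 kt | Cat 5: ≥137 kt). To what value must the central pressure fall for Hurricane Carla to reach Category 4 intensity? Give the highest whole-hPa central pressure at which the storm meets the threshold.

Category 4 begins at V = 113 kt.
Required ΔP = (113/6.24)^(1/0.635) = 18.109^1.575 ≈ 95.71 hPa.
P_c ≤ 1012 − 95.71 = 916.29, so the highest integer P_c is 916 hPa.

916 hPa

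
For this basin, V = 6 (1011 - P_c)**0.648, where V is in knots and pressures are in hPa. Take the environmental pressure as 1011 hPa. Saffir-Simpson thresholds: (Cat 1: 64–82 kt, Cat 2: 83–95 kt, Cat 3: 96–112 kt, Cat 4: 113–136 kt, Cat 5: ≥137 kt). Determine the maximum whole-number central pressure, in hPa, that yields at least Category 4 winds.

Category 4 begins at V = 113 kt.
Required ΔP = (113/6)^(1/0.648) = 18.833^1.543 ≈ 92.79 hPa.
P_c ≤ 1011 − 92.79 = 918.21, so the highest integer P_c is 918 hPa.

918 hPa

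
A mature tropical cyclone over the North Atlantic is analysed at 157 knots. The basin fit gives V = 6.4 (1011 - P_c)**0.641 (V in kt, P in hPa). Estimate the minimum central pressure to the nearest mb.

864 mb

ΔP = (V / 6.4)^(1/0.641) = (157/6.4)^1.560.
157/6.4 = 24.531; 24.531^1.560 ≈ 147.25 mb.
P_c = 1011 − 147.25 = 863.75 ≈ 864 mb.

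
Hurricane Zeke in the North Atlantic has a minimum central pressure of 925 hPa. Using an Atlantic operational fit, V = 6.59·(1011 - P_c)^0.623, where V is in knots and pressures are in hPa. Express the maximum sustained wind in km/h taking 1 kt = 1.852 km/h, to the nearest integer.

196 km/h

ΔP = 1011 − 925 = 86 hPa.
V ≈ 6.59 × 86^0.623 = 6.59 × 16.040 ≈ 105.701 kt.
105.701 × 1.852 ≈ 195.76 km/h → 196 km/h.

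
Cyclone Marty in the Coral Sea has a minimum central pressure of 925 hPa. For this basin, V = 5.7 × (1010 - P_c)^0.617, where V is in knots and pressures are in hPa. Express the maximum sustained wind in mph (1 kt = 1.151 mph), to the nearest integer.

ΔP = 1010 − 925 = 85 hPa.
V ≈ 5.7 × 85^0.617 = 5.7 × 15.504 ≈ 88.374 kt.
88.374 × 1.151 ≈ 101.72 mph → 102 mph.

102 mph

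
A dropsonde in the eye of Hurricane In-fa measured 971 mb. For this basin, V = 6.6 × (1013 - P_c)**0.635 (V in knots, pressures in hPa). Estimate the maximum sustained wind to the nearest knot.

ΔP = 1013 − 971 = 42 mb.
42^0.635 ≈ 10.734.
V ≈ 6.6 × 10.734 ≈ 70.8 kt.

71 kt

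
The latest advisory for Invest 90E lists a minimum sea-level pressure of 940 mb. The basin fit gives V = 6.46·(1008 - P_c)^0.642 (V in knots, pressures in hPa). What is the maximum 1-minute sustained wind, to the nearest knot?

ΔP = 1008 − 940 = 68 mb.
68^0.642 ≈ 15.013.
V ≈ 6.46 × 15.013 ≈ 97.0 kt.

97 kt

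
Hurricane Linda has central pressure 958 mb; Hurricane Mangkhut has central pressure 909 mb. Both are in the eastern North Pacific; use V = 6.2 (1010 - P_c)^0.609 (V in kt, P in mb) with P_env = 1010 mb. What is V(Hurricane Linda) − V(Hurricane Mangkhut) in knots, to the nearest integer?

-34 kt

Hurricane Linda: ΔP = 52; V ≈ 6.2 × 52^0.609 ≈ 68.78 kt.
Hurricane Mangkhut: ΔP = 101; V ≈ 6.2 × 101^0.609 ≈ 103.04 kt.
Difference ≈ 68.78 − 103.04 = -34.26 → -34 kt.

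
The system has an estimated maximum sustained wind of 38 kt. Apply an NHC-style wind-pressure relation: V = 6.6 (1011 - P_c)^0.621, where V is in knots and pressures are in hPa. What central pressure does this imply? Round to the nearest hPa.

ΔP = (V / 6.6)^(1/0.621) = (38/6.6)^1.610.
38/6.6 = 5.758; 5.758^1.610 ≈ 16.76 hPa.
P_c = 1011 − 16.76 = 994.24 ≈ 994 hPa.

994 hPa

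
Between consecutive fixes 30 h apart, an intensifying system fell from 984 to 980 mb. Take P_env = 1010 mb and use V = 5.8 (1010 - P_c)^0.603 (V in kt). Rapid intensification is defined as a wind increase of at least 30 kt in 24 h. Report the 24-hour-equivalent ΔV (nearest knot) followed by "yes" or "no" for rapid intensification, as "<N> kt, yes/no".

3 kt, no

V₁: ΔP = 26, V ≈ 5.8 × 26^0.603 ≈ 41.37 kt.
V₂: ΔP = 30, V ≈ 5.8 × 30^0.603 ≈ 45.10 kt.
ΔV over 30 h = 3.73 kt → 24 h equivalent = 3.73 × 24/30 ≈ 2.98 kt.
3 kt < 30 kt ⇒ not rapid intensification.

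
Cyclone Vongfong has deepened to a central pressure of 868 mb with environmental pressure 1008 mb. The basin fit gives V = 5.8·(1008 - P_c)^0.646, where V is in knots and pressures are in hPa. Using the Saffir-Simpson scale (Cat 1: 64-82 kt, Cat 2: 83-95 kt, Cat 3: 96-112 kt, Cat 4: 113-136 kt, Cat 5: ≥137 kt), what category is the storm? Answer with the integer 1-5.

5

ΔP = 1008 − 868 = 140 mb.
V ≈ 5.8 × 140^0.646 = 5.8 × 24.34 ≈ 141 kt.
141 kt falls in the Category 5 band.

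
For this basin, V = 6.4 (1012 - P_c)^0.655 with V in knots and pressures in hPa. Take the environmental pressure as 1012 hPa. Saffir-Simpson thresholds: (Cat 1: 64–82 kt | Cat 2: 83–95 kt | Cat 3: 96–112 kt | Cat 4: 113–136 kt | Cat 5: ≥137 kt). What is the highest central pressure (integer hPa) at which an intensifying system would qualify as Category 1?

Category 1 begins at V = 64 kt.
Required ΔP = (64/6.4)^(1/0.655) = 10.000^1.527 ≈ 33.63 hPa.
P_c ≤ 1012 − 33.63 = 978.37, so the highest integer P_c is 978 hPa.

978 hPa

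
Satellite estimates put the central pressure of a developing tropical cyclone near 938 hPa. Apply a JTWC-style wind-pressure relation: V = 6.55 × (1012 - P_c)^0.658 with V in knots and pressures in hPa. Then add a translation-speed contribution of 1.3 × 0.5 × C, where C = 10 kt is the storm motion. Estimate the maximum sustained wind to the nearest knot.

118 kt

ΔP = 1012 − 938 = 74 hPa.
74^0.658 ≈ 16.981.
V ≈ 6.55 × 16.981 ≈ 111.2 kt.
Translation term: 1.3 × 0.5 × 10 = 6.5 kt.
Corrected V ≈ 117.7 kt → 118 kt.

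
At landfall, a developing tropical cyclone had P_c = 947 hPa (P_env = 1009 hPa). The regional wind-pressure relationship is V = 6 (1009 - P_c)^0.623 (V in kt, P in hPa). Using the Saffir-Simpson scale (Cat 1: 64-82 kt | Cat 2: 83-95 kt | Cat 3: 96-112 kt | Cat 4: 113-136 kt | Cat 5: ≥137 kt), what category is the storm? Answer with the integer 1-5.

ΔP = 1009 − 947 = 62 hPa.
V ≈ 6 × 62^0.623 = 6 × 13.08 ≈ 78 kt.
78 kt falls in the Category 1 band.

1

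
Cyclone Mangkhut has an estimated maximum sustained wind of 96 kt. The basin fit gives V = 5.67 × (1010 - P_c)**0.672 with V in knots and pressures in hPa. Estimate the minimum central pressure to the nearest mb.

943 mb

ΔP = (V / 5.67)^(1/0.672) = (96/5.67)^1.488.
96/5.67 = 16.931; 16.931^1.488 ≈ 67.36 mb.
P_c = 1010 − 67.36 = 942.64 ≈ 943 mb.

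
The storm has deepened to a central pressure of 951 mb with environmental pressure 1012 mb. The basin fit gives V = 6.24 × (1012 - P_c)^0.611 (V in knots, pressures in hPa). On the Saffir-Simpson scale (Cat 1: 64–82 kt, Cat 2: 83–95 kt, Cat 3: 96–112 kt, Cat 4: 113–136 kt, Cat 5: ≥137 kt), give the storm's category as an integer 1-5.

1

ΔP = 1012 − 951 = 61 mb.
V ≈ 6.24 × 61^0.611 = 6.24 × 12.33 ≈ 77 kt.
77 kt falls in the Category 1 band.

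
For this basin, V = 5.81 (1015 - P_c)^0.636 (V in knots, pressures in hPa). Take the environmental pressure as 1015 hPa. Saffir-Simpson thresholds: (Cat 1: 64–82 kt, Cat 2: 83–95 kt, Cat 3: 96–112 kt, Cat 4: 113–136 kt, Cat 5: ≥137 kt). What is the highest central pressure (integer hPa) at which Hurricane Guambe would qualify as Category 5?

871 hPa

Category 5 begins at V = 137 kt.
Required ΔP = (137/5.81)^(1/0.636) = 23.580^1.572 ≈ 143.91 hPa.
P_c ≤ 1015 − 143.91 = 871.09, so the highest integer P_c is 871 hPa.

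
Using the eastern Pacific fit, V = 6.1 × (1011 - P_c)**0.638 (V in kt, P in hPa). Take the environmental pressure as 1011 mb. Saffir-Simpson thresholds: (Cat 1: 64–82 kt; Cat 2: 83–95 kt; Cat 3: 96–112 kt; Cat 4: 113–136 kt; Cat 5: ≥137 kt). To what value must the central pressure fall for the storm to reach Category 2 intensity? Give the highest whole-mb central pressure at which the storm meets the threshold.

951 mb

Category 2 begins at V = 83 kt.
Required ΔP = (83/6.1)^(1/0.638) = 13.607^1.567 ≈ 59.85 mb.
P_c ≤ 1011 − 59.85 = 951.15, so the highest integer P_c is 951 mb.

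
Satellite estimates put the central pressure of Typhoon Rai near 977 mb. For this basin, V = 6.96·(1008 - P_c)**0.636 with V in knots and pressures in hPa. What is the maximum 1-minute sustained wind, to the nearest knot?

62 kt

ΔP = 1008 − 977 = 31 mb.
31^0.636 ≈ 8.882.
V ≈ 6.96 × 8.882 ≈ 61.8 kt.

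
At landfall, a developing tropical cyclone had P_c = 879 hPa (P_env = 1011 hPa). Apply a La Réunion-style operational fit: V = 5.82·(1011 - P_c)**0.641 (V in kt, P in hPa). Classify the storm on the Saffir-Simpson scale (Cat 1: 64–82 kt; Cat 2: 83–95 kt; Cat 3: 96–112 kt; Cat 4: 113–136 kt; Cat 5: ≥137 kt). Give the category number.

4

ΔP = 1011 − 879 = 132 hPa.
V ≈ 5.82 × 132^0.641 = 5.82 × 22.87 ≈ 133 kt.
133 kt falls in the Category 4 band.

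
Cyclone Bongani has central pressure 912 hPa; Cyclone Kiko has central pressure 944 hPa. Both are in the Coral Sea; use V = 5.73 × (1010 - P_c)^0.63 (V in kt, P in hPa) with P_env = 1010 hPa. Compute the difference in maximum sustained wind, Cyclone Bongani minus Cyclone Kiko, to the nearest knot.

23 kt

Cyclone Bongani: ΔP = 98; V ≈ 5.73 × 98^0.63 ≈ 102.95 kt.
Cyclone Kiko: ΔP = 66; V ≈ 5.73 × 66^0.63 ≈ 80.25 kt.
Difference ≈ 102.95 − 80.25 = 22.70 → 23 kt.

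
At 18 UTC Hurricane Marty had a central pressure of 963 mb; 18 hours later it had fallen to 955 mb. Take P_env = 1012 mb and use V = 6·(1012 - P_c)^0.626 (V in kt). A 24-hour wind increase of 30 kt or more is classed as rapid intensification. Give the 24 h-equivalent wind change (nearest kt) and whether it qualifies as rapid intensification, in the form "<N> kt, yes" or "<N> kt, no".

9 kt, no

V₁: ΔP = 49, V ≈ 6 × 49^0.626 ≈ 68.58 kt.
V₂: ΔP = 57, V ≈ 6 × 57^0.626 ≈ 75.39 kt.
ΔV over 18 h = 6.81 kt → 24 h equivalent = 6.81 × 24/18 ≈ 9.08 kt.
9 kt < 30 kt ⇒ not rapid intensification.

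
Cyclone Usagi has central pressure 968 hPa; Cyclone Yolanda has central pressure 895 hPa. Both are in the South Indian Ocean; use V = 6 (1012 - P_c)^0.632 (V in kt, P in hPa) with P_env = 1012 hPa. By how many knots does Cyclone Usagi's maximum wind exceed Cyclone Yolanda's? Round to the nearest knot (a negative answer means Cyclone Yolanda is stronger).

-56 kt

Cyclone Usagi: ΔP = 44; V ≈ 6 × 44^0.632 ≈ 65.59 kt.
Cyclone Yolanda: ΔP = 117; V ≈ 6 × 117^0.632 ≈ 121.69 kt.
Difference ≈ 65.59 − 121.69 = -56.10 → -56 kt.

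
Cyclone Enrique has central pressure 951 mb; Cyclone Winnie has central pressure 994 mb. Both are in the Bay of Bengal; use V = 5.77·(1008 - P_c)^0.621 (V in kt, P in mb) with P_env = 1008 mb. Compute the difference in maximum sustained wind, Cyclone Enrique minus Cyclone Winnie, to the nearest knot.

Cyclone Enrique: ΔP = 57; V ≈ 5.77 × 57^0.621 ≈ 71.05 kt.
Cyclone Winnie: ΔP = 14; V ≈ 5.77 × 14^0.621 ≈ 29.71 kt.
Difference ≈ 71.05 − 29.71 = 41.34 → 41 kt.

41 kt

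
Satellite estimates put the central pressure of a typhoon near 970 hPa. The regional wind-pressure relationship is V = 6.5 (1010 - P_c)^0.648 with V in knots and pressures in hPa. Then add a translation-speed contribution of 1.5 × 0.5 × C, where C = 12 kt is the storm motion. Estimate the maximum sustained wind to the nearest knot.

ΔP = 1010 − 970 = 40 hPa.
40^0.648 ≈ 10.918.
V ≈ 6.5 × 10.918 ≈ 71.0 kt.
Translation term: 1.5 × 0.5 × 12 = 9 kt.
Corrected V ≈ 80 kt → 80 kt.

80 kt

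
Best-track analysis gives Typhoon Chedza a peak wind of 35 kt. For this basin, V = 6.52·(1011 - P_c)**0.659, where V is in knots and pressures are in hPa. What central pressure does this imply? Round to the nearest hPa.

ΔP = (V / 6.52)^(1/0.659) = (35/6.52)^1.517.
35/6.52 = 5.368; 5.368^1.517 ≈ 12.81 hPa.
P_c = 1011 − 12.81 = 998.19 ≈ 998 hPa.

998 hPa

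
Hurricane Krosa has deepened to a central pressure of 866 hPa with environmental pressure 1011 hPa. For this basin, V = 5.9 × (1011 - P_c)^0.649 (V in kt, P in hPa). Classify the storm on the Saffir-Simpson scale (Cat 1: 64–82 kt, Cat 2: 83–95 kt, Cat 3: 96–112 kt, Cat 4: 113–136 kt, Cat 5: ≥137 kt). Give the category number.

ΔP = 1011 − 866 = 145 hPa.
V ≈ 5.9 × 145^0.649 = 5.9 × 25.28 ≈ 149 kt.
149 kt falls in the Category 5 band.

5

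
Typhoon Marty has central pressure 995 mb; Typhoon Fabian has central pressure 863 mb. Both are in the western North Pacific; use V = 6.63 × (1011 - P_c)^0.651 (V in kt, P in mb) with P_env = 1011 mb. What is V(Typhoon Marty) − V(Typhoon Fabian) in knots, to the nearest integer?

-131 kt

Typhoon Marty: ΔP = 16; V ≈ 6.63 × 16^0.651 ≈ 40.31 kt.
Typhoon Fabian: ΔP = 148; V ≈ 6.63 × 148^0.651 ≈ 171.54 kt.
Difference ≈ 40.31 − 171.54 = -131.23 → -131 kt.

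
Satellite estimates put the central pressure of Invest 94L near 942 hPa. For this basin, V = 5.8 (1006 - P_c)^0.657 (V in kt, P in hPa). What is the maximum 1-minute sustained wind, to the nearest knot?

ΔP = 1006 − 942 = 64 hPa.
64^0.657 ≈ 15.370.
V ≈ 5.8 × 15.370 ≈ 89.1 kt.

89 kt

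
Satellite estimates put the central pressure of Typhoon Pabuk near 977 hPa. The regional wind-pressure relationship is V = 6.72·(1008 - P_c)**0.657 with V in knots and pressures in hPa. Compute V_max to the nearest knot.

64 kt

ΔP = 1008 − 977 = 31 hPa.
31^0.657 ≈ 9.546.
V ≈ 6.72 × 9.546 ≈ 64.1 kt.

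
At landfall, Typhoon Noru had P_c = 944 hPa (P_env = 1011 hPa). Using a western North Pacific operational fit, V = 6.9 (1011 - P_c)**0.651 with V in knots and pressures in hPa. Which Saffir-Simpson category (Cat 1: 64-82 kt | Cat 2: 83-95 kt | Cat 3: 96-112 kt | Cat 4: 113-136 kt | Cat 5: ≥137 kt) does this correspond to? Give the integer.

ΔP = 1011 − 944 = 67 hPa.
V ≈ 6.9 × 67^0.651 = 6.9 × 15.44 ≈ 107 kt.
107 kt falls in the Category 3 band.

3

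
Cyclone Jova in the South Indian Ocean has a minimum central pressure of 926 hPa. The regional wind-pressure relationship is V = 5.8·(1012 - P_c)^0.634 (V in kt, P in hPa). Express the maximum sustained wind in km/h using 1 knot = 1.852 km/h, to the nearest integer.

181 km/h

ΔP = 1012 − 926 = 86 hPa.
V ≈ 5.8 × 86^0.634 = 5.8 × 16.845 ≈ 97.701 kt.
97.701 × 1.852 ≈ 180.94 km/h → 181 km/h.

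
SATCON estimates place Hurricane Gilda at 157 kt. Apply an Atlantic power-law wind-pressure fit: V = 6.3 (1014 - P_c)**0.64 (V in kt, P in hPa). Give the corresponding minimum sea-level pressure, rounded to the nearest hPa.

ΔP = (V / 6.3)^(1/0.64) = (157/6.3)^1.562.
157/6.3 = 24.921; 24.921^1.562 ≈ 152.10 hPa.
P_c = 1014 − 152.10 = 861.90 ≈ 862 hPa.

862 hPa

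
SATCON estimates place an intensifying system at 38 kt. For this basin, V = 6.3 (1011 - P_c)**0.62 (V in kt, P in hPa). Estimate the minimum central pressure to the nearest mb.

993 mb

ΔP = (V / 6.3)^(1/0.62) = (38/6.3)^1.613.
38/6.3 = 6.032; 6.032^1.613 ≈ 18.15 mb.
P_c = 1011 − 18.15 = 992.85 ≈ 993 mb.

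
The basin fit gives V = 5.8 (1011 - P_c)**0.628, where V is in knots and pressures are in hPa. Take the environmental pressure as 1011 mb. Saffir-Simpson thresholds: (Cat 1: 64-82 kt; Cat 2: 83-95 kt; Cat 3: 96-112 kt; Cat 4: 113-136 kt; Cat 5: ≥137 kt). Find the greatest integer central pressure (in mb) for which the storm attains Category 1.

965 mb

Category 1 begins at V = 64 kt.
Required ΔP = (64/5.8)^(1/0.628) = 11.034^1.592 ≈ 45.75 mb.
P_c ≤ 1011 − 45.75 = 965.25, so the highest integer P_c is 965 mb.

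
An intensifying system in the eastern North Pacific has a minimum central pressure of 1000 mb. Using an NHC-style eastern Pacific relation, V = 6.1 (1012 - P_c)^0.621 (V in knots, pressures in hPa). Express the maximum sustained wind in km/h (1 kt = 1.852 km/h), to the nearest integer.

ΔP = 1012 − 1000 = 12 mb.
V ≈ 6.1 × 12^0.621 = 6.1 × 4.679 ≈ 28.543 kt.
28.543 × 1.852 ≈ 52.86 km/h → 53 km/h.

53 km/h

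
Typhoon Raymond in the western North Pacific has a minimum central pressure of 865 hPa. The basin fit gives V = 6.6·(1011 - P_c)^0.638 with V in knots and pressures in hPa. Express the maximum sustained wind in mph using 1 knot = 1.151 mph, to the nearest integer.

183 mph

ΔP = 1011 − 865 = 146 hPa.
V ≈ 6.6 × 146^0.638 = 6.6 × 24.036 ≈ 158.636 kt.
158.636 × 1.151 ≈ 182.59 mph → 183 mph.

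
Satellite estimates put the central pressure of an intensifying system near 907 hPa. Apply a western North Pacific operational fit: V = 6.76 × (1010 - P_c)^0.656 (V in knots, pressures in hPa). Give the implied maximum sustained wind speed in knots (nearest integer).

ΔP = 1010 − 907 = 103 hPa.
103^0.656 ≈ 20.913.
V ≈ 6.76 × 20.913 ≈ 141.4 kt.

141 kt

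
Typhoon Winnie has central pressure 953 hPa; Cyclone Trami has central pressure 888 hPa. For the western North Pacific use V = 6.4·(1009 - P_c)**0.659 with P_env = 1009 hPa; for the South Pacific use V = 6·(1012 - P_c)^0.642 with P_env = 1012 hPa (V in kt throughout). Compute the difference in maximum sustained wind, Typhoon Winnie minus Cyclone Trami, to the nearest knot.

Typhoon Winnie: ΔP = 56; V ≈ 6.4 × 56^0.659 ≈ 90.83 kt.
Cyclone Trami: ΔP = 124; V ≈ 6 × 124^0.642 ≈ 132.47 kt.
Difference ≈ 90.83 − 132.47 = -41.64 → -42 kt.

-42 kt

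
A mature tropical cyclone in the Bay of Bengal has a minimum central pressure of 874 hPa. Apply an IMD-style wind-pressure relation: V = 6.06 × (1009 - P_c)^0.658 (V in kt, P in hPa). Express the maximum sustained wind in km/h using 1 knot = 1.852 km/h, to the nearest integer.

283 km/h

ΔP = 1009 − 874 = 135 hPa.
V ≈ 6.06 × 135^0.658 = 6.06 × 25.221 ≈ 152.838 kt.
152.838 × 1.852 ≈ 283.06 km/h → 283 km/h.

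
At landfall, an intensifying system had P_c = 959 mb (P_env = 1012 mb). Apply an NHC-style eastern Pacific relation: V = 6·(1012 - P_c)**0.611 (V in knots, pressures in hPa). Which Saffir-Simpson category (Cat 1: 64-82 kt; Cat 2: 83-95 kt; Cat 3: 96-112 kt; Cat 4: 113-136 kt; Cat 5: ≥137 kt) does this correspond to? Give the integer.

1

ΔP = 1012 − 959 = 53 mb.
V ≈ 6 × 53^0.611 = 6 × 11.31 ≈ 68 kt.
68 kt falls in the Category 1 band.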